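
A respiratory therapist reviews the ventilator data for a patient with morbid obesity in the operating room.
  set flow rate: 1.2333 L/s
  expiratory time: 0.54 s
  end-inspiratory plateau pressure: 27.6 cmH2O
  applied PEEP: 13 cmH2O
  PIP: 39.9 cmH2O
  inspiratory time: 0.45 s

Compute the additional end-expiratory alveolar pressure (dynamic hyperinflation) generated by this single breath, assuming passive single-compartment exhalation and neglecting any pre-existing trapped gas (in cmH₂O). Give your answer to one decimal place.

3.5

Vt = flow × Ti = 1.2333 L/s × 0.45 s × 1000 mL/L = 554.99 mL.
R = (PIP − Pplat)/V̇ = (39.9 − 27.6) / 1.2333 = 12.3/1.2333 = 9.973 cmH2O·s/L.
C = Vt/(Pplat − PEEP) = 554.99 / (27.6 − 13) = 554.99/14.6 = 38.013 mL/cmH2O.
τ = R × C = 9.973 × 0.03801 L/cmH2O = 0.3791 s.
Fraction remaining = e^(−Te/τ) = e^(−0.54/0.3791) = 0.2406; trapped volume = 554.99 × 0.2406 = 133.53 mL.
Additional alveolar pressure from trapping ≈ V_trapped / C = 133.53 / 38.013 = 3.513 cmH2O.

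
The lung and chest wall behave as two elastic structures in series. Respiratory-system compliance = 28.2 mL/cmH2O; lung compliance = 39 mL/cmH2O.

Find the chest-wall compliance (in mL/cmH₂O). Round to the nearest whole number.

102

1/Ccw = 1/Crs − 1/CL.
1/Ccw = 1/28.2 − 1/39 = 0.00982.
Ccw = 101.83 mL/cmH2O.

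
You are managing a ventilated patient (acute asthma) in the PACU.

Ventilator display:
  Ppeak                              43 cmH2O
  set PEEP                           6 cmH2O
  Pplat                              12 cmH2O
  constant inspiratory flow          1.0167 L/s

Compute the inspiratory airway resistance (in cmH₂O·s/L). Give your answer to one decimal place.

30.5

Raw = (PIP − Pplat) / flow = (43 − 12) / 1.0167 = 31.0 / 1.0167 = 30.491 cmH2O·s/L.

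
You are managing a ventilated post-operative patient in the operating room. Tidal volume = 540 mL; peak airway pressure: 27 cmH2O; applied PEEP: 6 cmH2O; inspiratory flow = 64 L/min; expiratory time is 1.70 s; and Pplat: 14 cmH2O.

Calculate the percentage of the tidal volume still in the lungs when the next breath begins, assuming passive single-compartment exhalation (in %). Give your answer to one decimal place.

Flow: 64 L/min ÷ 60 = 1.0667 L/s.
R = (PIP − Pplat)/V̇ = (27 − 14) / 1.0667 = 13.0/1.0667 = 12.187 cmH2O·s/L.
C = Vt/(Pplat − PEEP) = 540.0 / (14 − 6) = 540.0/8.0 = 67.5 mL/cmH2O.
τ = R × C = 12.187 × 0.0675 L/cmH2O = 0.8226 s.
Fraction remaining at end-expiration = e^(−Te/τ) = e^(−1.70/0.8226) = 0.1266 → 12.66%.

12.7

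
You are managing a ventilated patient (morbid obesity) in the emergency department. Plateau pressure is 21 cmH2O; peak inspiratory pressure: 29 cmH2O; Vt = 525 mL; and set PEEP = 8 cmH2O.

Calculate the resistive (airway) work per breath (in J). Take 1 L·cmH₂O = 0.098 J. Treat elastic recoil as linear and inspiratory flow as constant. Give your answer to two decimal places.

0.41

With constant inspiratory flow the resistive pressure is constant at PIP − Pplat = 29 − 21 = 8.0 cmH2O, so resistive work = 8.0 × 0.525 = 4.2 L·cmH2O.
× 0.098 J/(L·cmH2O) → 0.4116 J.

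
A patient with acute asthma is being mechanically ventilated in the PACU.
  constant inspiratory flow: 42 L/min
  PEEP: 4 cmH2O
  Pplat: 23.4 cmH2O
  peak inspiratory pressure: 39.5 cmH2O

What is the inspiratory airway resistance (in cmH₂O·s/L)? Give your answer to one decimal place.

Flow: 42 L/min ÷ 60 = 0.7 L/s.
Raw = (PIP − Pplat) / flow = (39.5 − 23.4) / 0.7 = 16.1 / 0.7 = 23.0 cmH2O·s/L.

23.0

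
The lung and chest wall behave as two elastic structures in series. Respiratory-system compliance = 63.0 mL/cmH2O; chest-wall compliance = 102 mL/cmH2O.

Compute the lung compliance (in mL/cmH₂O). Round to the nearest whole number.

165

1/CL = 1/Crs − 1/Ccw.
1/CL = 1/63.0 − 1/102 = 0.006069.
CL = 164.77 mL/cmH2O.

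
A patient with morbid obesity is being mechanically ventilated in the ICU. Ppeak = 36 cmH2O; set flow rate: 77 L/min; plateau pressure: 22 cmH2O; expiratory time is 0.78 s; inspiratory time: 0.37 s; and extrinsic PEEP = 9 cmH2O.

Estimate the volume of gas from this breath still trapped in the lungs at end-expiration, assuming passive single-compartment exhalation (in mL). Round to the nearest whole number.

Flow: 77 L/min ÷ 60 = 1.2833 L/s.
Vt = flow × Ti = 1.2833 L/s × 0.37 s × 1000 mL/L = 474.82 mL.
R = (PIP − Pplat)/V̇ = (36 − 22) / 1.2833 = 14.0/1.2833 = 10.909 cmH2O·s/L.
C = Vt/(Pplat − PEEP) = 474.82 / (22 − 9) = 474.82/13.0 = 36.525 mL/cmH2O.
τ = R × C = 10.909 × 0.03653 L/cmH2O = 0.3985 s.
Fraction remaining = e^(−Te/τ) = e^(−0.78/0.3985) = 0.1412.
Trapped volume = 474.82 × 0.1412 = 67.045 mL.

67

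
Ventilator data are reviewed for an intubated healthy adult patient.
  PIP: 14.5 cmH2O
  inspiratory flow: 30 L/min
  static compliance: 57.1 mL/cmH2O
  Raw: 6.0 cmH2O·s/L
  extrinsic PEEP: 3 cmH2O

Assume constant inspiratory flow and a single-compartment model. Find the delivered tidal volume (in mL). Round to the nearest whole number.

Flow: 30 L/min ÷ 60 = 0.5 L/s.
Equation of motion (constant flow): PIP = Vt/C + R·V̇ + PEEP.
Vt/C = PIP − R·V̇ − PEEP = 14.5 − 3.0 − 3 = 8.5 cmH2O.
Vt = C × 8.5 = 57.1 × 8.5 = 485.35 mL.

485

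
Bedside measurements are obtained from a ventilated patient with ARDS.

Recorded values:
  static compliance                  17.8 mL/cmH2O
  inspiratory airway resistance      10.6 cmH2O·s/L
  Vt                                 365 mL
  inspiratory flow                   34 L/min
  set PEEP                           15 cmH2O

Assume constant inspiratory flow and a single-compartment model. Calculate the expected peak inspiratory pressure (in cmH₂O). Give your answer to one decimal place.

Flow: 34 L/min ÷ 60 = 0.5667 L/s.
Equation of motion (constant flow): PIP = Vt/C + R·V̇ + PEEP.
PIP = 365/17.8 + 10.6×0.5667 + 15 = 20.506 + 6.007 + 15 = 41.513 cmH2O.

41.5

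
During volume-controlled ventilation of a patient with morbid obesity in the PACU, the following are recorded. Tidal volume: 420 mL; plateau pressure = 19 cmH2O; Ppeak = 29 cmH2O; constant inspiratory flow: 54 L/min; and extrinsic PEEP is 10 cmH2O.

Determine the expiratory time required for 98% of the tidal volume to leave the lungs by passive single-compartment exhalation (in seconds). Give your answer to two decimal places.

Flow: 54 L/min ÷ 60 = 0.9 L/s.
R = (PIP − Pplat)/V̇ = (29 − 19) / 0.9 = 10.0/0.9 = 11.111 cmH2O·s/L.
C = Vt/(Pplat − PEEP) = 420.0 / (19 − 10) = 420.0/9.0 = 46.667 mL/cmH2O.
τ = R × C = 11.111 × 0.04667 L/cmH2O = 0.5186 s.
t = −τ·ln(1 − 0.98) = −0.5186·ln(0.02) = 2.029 s.

2.03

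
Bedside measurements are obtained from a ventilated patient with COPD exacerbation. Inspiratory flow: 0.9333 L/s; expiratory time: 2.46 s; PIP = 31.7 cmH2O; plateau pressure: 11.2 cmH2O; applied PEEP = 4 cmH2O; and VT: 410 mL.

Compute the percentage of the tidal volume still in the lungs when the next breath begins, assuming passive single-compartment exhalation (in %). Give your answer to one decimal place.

14.0

R = (PIP − Pplat)/V̇ = (31.7 − 11.2) / 0.9333 = 20.5/0.9333 = 21.965 cmH2O·s/L.
C = Vt/(Pplat − PEEP) = 410.0 / (11.2 − 4) = 410.0/7.2 = 56.944 mL/cmH2O.
τ = R × C = 21.965 × 0.05694 L/cmH2O = 1.251 s.
Fraction remaining at end-expiration = e^(−Te/τ) = e^(−2.46/1.251) = 0.14 → 14.0%.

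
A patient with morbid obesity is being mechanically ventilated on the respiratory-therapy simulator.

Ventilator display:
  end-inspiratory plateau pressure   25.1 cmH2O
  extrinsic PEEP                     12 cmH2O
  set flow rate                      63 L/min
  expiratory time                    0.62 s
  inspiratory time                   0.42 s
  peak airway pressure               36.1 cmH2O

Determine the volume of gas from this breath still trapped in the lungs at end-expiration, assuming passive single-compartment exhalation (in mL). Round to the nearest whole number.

76

Flow: 63 L/min ÷ 60 = 1.05 L/s.
Vt = flow × Ti = 1.05 L/s × 0.42 s × 1000 mL/L = 441.0 mL.
R = (PIP − Pplat)/V̇ = (36.1 − 25.1) / 1.05 = 11.0/1.05 = 10.476 cmH2O·s/L.
C = Vt/(Pplat − PEEP) = 441.0 / (25.1 − 12) = 441.0/13.1 = 33.664 mL/cmH2O.
τ = R × C = 10.476 × 0.03366 L/cmH2O = 0.3526 s.
Fraction remaining = e^(−Te/τ) = e^(−0.62/0.3526) = 0.1723.
Trapped volume = 441.0 × 0.1723 = 75.984 mL.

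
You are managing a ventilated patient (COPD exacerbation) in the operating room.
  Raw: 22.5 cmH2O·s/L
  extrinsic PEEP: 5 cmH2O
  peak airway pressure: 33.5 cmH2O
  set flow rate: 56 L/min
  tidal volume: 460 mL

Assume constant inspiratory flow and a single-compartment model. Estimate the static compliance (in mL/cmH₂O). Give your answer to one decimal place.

Flow: 56 L/min ÷ 60 = 0.9333 L/s.
Equation of motion (constant flow): PIP = Vt/C + R·V̇ + PEEP.
Vt/C = PIP − R·V̇ − PEEP = 33.5 − 22.5×0.9333 − 5 = 33.5 − 20.999 − 5 = 7.501 cmH2O.
C = Vt / 7.501 = 460 / 7.501 = 61.325 mL/cmH2O.

61.3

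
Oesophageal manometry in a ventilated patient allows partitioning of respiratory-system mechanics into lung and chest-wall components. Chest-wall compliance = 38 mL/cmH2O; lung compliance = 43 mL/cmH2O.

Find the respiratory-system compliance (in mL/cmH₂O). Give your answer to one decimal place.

20.2

Lung and chest wall are elastances in series: 1/Crs = 1/CL + 1/Ccw.
1/Crs = 1/43 + 1/38 = 0.04957.
Crs = 20.173 mL/cmH2O.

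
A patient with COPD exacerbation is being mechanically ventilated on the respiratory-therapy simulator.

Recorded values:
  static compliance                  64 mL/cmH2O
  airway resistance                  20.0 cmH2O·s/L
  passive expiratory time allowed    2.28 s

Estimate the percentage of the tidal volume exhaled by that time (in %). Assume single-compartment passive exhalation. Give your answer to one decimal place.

83.2

τ = R × C = 20.0 × 64 mL/cmH2O = 20.0 × 0.064 L/cmH2O = 1.28 s.
Passive exhalation: V(t)/V₀ = e^(−t/τ) = e^(−2.28/1.28) = 0.1684.
Fraction exhaled = 1 − 0.1684 = 0.8316 → 83.16%.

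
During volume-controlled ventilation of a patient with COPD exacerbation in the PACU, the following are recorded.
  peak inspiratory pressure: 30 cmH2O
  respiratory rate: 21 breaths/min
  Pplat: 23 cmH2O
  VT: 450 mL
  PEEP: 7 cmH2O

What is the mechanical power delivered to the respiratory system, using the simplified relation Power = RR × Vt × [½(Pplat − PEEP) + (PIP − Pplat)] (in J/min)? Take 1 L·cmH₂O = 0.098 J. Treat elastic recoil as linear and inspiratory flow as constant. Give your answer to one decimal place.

13.9

Per-breath work = Vt × [½(Pplat−PEEP) + (PIP−Pplat)] = 0.450 × [0.5×16.0 + 7.0] = 0.450 × 15.0 = 6.75 L·cmH2O.
Power = 21 × 6.75 = 141.75 L·cmH2O/min.
× 0.098 J/(L·cmH2O) → 13.892 J/min.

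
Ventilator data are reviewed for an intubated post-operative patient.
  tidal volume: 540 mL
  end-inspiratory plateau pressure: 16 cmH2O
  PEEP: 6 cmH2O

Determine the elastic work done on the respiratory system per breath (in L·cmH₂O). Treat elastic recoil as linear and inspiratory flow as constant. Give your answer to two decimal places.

2.70

Elastic work ≈ ½ × (Pplat − PEEP) × Vt = 0.5 × (16 − 6) × 0.540 L = 0.5 × 10.0 × 0.540 = 2.7 L·cmH2O.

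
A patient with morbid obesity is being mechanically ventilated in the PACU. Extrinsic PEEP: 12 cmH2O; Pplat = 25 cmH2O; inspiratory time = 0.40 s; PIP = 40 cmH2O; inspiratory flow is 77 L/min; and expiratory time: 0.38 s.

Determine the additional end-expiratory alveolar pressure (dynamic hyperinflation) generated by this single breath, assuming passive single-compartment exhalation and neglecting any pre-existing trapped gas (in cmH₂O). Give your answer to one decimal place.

5.7

Flow: 77 L/min ÷ 60 = 1.2833 L/s.
Vt = flow × Ti = 1.2833 L/s × 0.40 s × 1000 mL/L = 513.32 mL.
R = (PIP − Pplat)/V̇ = (40 − 25) / 1.2833 = 15.0/1.2833 = 11.689 cmH2O·s/L.
C = Vt/(Pplat − PEEP) = 513.32 / (25 − 12) = 513.32/13.0 = 39.486 mL/cmH2O.
τ = R × C = 11.689 × 0.03949 L/cmH2O = 0.4616 s.
Fraction remaining = e^(−Te/τ) = e^(−0.38/0.4616) = 0.439; trapped volume = 513.32 × 0.439 = 225.35 mL.
Additional alveolar pressure from trapping ≈ V_trapped / C = 225.35 / 39.486 = 5.707 cmH2O.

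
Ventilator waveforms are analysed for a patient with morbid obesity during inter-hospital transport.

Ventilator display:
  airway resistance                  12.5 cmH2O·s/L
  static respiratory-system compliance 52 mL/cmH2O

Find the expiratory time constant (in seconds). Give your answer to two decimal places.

τ = R × C = 12.5 × 52 mL/cmH2O = 12.5 × 0.052 L/cmH2O = 0.65 s.

0.65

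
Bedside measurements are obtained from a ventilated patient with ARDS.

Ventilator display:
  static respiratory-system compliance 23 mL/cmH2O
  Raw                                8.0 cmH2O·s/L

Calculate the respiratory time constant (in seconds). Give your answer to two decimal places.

τ = R × C = 8.0 × 23 mL/cmH2O = 8.0 × 0.023 L/cmH2O = 0.184 s.

0.18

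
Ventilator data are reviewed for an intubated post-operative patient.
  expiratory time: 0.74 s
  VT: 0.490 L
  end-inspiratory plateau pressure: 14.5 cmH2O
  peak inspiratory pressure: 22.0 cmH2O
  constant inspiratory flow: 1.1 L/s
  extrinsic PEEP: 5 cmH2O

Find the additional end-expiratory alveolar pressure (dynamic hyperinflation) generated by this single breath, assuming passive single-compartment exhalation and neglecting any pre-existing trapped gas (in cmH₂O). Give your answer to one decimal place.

R = (PIP − Pplat)/V̇ = (22.0 − 14.5) / 1.1 = 7.5/1.1 = 6.818 cmH2O·s/L.
C = Vt/(Pplat − PEEP) = 490.0 / (14.5 − 5) = 490.0/9.5 = 51.579 mL/cmH2O.
τ = R × C = 6.818 × 0.05158 L/cmH2O = 0.3517 s.
Fraction remaining = e^(−Te/τ) = e^(−0.74/0.3517) = 0.122; trapped volume = 490.0 × 0.122 = 59.78 mL.
Additional alveolar pressure from trapping ≈ V_trapped / C = 59.78 / 51.579 = 1.159 cmH2O.

1.2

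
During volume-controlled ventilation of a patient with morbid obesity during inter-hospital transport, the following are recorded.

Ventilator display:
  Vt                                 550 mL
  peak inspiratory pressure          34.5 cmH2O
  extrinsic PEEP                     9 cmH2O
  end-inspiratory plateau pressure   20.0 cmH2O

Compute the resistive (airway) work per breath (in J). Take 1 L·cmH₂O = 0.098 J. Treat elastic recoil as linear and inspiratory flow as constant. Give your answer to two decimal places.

0.78

With constant inspiratory flow the resistive pressure is constant at PIP − Pplat = 34.5 − 20.0 = 14.5 cmH2O, so resistive work = 14.5 × 0.550 = 7.975 L·cmH2O.
× 0.098 J/(L·cmH2O) → 0.7816 J.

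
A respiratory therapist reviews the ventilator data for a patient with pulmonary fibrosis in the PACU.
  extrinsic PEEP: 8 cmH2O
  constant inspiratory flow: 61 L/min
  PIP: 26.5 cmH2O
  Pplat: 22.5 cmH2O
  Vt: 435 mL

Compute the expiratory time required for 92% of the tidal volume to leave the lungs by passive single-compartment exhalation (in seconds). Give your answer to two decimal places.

0.30

Flow: 61 L/min ÷ 60 = 1.0167 L/s.
R = (PIP − Pplat)/V̇ = (26.5 − 22.5) / 1.0167 = 4.0/1.0167 = 3.934 cmH2O·s/L.
C = Vt/(Pplat − PEEP) = 435.0 / (22.5 − 8) = 435.0/14.5 = 30.0 mL/cmH2O.
τ = R × C = 3.934 × 0.03 L/cmH2O = 0.118 s.
t = −τ·ln(1 − 0.92) = −0.118·ln(0.08) = 0.298 s.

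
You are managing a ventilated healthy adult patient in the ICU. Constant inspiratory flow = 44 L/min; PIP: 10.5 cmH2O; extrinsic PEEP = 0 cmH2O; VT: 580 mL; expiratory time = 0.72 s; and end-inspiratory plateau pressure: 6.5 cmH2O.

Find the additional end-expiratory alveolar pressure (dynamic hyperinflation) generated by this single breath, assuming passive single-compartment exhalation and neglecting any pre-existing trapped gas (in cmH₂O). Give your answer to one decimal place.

Flow: 44 L/min ÷ 60 = 0.7333 L/s.
R = (PIP − Pplat)/V̇ = (10.5 − 6.5) / 0.7333 = 4.0/0.7333 = 5.455 cmH2O·s/L.
C = Vt/(Pplat − PEEP) = 580.0 / (6.5 − 0) = 580.0/6.5 = 89.231 mL/cmH2O.
τ = R × C = 5.455 × 0.08923 L/cmH2O = 0.4867 s.
Fraction remaining = e^(−Te/τ) = e^(−0.72/0.4867) = 0.2278; trapped volume = 580.0 × 0.2278 = 132.12 mL.
Additional alveolar pressure from trapping ≈ V_trapped / C = 132.12 / 89.231 = 1.481 cmH2O.

1.5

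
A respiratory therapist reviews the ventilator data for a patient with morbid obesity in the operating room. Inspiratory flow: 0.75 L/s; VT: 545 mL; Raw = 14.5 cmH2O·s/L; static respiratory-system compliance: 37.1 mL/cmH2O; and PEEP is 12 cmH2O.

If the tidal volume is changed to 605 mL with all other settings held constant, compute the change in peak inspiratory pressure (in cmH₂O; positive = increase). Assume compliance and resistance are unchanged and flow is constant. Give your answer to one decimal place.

1.6

PIP = Vt/C + R·V̇ + PEEP (constant-flow equation of motion).
Only the elastic term changes: ΔPIP = ΔVt / C = (605 − 545) / 37.1 = 1.617 cmH2O.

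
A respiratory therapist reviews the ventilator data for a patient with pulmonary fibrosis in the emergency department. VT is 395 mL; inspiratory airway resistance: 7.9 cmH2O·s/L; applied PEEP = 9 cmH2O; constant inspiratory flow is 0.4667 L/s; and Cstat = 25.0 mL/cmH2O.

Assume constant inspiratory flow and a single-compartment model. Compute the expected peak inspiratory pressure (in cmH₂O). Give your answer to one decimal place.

28.5

Equation of motion (constant flow): PIP = Vt/C + R·V̇ + PEEP.
PIP = 395/25.0 + 7.9×0.4667 + 9 = 15.8 + 3.687 + 9 = 28.487 cmH2O.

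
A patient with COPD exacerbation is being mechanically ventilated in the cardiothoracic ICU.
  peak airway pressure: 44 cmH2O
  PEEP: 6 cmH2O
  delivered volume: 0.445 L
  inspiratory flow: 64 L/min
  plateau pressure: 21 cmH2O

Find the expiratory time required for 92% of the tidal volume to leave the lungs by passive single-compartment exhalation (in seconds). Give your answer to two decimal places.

Flow: 64 L/min ÷ 60 = 1.0667 L/s.
R = (PIP − Pplat)/V̇ = (44 − 21) / 1.0667 = 23.0/1.0667 = 21.562 cmH2O·s/L.
C = Vt/(Pplat − PEEP) = 445.0 / (21 − 6) = 445.0/15.0 = 29.667 mL/cmH2O.
τ = R × C = 21.562 × 0.02967 L/cmH2O = 0.6397 s.
t = −τ·ln(1 − 0.92) = −0.6397·ln(0.08) = 1.616 s.

1.62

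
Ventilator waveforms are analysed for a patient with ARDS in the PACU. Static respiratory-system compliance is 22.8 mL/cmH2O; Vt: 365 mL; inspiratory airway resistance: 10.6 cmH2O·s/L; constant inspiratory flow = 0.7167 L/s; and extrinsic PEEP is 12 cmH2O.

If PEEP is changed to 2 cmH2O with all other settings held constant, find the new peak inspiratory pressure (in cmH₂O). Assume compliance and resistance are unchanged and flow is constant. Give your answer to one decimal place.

25.6

PIP = Vt/C + R·V̇ + PEEP (constant-flow equation of motion).
Only the baseline term changes: ΔPIP = ΔPEEP = 2 − 12 = -10.0 cmH2O.
Original PIP = 365/22.8 + 10.6×0.7167 + 12 = 35.606 cmH2O; new PIP = 35.606 + (-10.0) = 25.606 cmH2O.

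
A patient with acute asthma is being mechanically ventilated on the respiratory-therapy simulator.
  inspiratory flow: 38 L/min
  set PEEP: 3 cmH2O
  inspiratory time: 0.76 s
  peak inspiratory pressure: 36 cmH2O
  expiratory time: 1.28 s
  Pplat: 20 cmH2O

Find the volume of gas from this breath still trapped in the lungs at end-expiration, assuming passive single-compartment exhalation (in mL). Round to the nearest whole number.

Flow: 38 L/min ÷ 60 = 0.6333 L/s.
Vt = flow × Ti = 0.6333 L/s × 0.76 s × 1000 mL/L = 481.31 mL.
R = (PIP − Pplat)/V̇ = (36 − 20) / 0.6333 = 16.0/0.6333 = 25.264 cmH2O·s/L.
C = Vt/(Pplat − PEEP) = 481.31 / (20 − 3) = 481.31/17.0 = 28.312 mL/cmH2O.
τ = R × C = 25.264 × 0.02831 L/cmH2O = 0.7152 s.
Fraction remaining = e^(−Te/τ) = e^(−1.28/0.7152) = 0.167.
Trapped volume = 481.31 × 0.167 = 80.379 mL.

80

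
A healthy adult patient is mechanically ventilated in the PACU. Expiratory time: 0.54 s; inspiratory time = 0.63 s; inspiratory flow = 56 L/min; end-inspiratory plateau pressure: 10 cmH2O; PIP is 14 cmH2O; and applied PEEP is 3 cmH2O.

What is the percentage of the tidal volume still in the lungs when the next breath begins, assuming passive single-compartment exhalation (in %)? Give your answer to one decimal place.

Flow: 56 L/min ÷ 60 = 0.9333 L/s.
Vt = flow × Ti = 0.9333 L/s × 0.63 s × 1000 mL/L = 587.98 mL.
R = (PIP − Pplat)/V̇ = (14 − 10) / 0.9333 = 4.0/0.9333 = 4.286 cmH2O·s/L.
C = Vt/(Pplat − PEEP) = 587.98 / (10 − 3) = 587.98/7.0 = 83.997 mL/cmH2O.
τ = R × C = 4.286 × 0.084 L/cmH2O = 0.36 s.
Fraction remaining at end-expiration = e^(−Te/τ) = e^(−0.54/0.36) = 0.2231 → 22.31%.

22.3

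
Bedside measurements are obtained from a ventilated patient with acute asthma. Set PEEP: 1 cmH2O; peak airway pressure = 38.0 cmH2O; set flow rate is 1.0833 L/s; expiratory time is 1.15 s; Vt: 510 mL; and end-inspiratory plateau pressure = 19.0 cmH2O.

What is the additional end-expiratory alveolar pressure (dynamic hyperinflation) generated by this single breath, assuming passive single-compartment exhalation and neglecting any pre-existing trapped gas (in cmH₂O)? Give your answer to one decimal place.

1.8

R = (PIP − Pplat)/V̇ = (38.0 − 19.0) / 1.0833 = 19.0/1.0833 = 17.539 cmH2O·s/L.
C = Vt/(Pplat − PEEP) = 510.0 / (19.0 − 1) = 510.0/18.0 = 28.333 mL/cmH2O.
τ = R × C = 17.539 × 0.02833 L/cmH2O = 0.4969 s.
Fraction remaining = e^(−Te/τ) = e^(−1.15/0.4969) = 0.09883; trapped volume = 510.0 × 0.09883 = 50.403 mL.
Additional alveolar pressure from trapping ≈ V_trapped / C = 50.403 / 28.333 = 1.779 cmH2O.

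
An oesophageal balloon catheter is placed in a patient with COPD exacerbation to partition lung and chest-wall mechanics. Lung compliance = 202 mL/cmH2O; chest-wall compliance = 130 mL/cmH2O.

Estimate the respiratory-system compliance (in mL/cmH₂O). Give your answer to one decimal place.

79.1

Lung and chest wall are elastances in series: 1/Crs = 1/CL + 1/Ccw.
1/Crs = 1/202 + 1/130 = 0.01264.
Crs = 79.114 mL/cmH2O.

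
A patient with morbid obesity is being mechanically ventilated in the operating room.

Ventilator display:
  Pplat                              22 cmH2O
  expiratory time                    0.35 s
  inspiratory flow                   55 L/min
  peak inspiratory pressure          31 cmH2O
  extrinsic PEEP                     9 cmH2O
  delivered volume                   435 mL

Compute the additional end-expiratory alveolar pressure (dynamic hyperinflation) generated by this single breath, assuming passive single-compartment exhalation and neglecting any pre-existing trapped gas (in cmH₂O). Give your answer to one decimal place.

4.5

Flow: 55 L/min ÷ 60 = 0.9167 L/s.
R = (PIP − Pplat)/V̇ = (31 − 22) / 0.9167 = 9.0/0.9167 = 9.818 cmH2O·s/L.
C = Vt/(Pplat − PEEP) = 435.0 / (22 − 9) = 435.0/13.0 = 33.462 mL/cmH2O.
τ = R × C = 9.818 × 0.03346 L/cmH2O = 0.3285 s.
Fraction remaining = e^(−Te/τ) = e^(−0.35/0.3285) = 0.3446; trapped volume = 435.0 × 0.3446 = 149.9 mL.
Additional alveolar pressure from trapping ≈ V_trapped / C = 149.9 / 33.462 = 4.48 cmH2O.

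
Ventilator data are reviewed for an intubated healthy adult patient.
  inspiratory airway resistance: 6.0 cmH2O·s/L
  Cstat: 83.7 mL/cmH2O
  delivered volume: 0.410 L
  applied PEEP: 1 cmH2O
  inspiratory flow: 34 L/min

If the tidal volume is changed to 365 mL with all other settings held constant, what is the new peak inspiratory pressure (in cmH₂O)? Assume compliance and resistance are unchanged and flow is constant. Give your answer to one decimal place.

Flow: 34 L/min ÷ 60 = 0.5667 L/s.
PIP = Vt/C + R·V̇ + PEEP (constant-flow equation of motion).
Only the elastic term changes: ΔPIP = ΔVt / C = (365 − 410) / 83.7 = -0.5376 cmH2O.
Original PIP = 410/83.7 + 6.0×0.5667 + 1 = 9.299 cmH2O; new PIP = 9.299 + (-0.5376) = 8.761 cmH2O.

8.8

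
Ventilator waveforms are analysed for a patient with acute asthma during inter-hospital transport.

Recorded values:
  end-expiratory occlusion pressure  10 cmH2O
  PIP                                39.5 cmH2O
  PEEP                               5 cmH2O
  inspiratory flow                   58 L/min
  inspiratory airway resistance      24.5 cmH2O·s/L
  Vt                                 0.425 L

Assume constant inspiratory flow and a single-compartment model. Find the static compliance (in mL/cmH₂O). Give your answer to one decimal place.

73.1

Flow: 58 L/min ÷ 60 = 0.9667 L/s.
Total PEEP = 10 cmH2O (set 5 + intrinsic 5); this is the baseline alveolar pressure.
Equation of motion (constant flow): PIP = Vt/C + R·V̇ + PEEP.
Vt/C = PIP − R·V̇ − PEEP = 39.5 − 24.5×0.9667 − 10 = 39.5 − 23.684 − 10 = 5.816 cmH2O.
C = Vt / 5.816 = 425 / 5.816 = 73.074 mL/cmH2O.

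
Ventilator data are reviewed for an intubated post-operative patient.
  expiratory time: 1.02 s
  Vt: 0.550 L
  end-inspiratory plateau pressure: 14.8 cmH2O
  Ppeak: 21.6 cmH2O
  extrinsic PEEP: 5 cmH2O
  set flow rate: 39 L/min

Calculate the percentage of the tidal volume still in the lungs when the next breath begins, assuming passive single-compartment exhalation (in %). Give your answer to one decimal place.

17.6

Flow: 39 L/min ÷ 60 = 0.65 L/s.
R = (PIP − Pplat)/V̇ = (21.6 − 14.8) / 0.65 = 6.8/0.65 = 10.462 cmH2O·s/L.
C = Vt/(Pplat − PEEP) = 550.0 / (14.8 − 5) = 550.0/9.8 = 56.122 mL/cmH2O.
τ = R × C = 10.462 × 0.05612 L/cmH2O = 0.5871 s.
Fraction remaining at end-expiration = e^(−Te/τ) = e^(−1.02/0.5871) = 0.176 → 17.6%.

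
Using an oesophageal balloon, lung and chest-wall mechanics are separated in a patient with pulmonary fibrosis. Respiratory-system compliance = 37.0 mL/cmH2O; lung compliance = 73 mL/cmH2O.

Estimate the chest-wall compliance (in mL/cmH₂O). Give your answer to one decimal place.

75.0

1/Ccw = 1/Crs − 1/CL.
1/Ccw = 1/37.0 − 1/73 = 0.01333.
Ccw = 75.019 mL/cmH2O.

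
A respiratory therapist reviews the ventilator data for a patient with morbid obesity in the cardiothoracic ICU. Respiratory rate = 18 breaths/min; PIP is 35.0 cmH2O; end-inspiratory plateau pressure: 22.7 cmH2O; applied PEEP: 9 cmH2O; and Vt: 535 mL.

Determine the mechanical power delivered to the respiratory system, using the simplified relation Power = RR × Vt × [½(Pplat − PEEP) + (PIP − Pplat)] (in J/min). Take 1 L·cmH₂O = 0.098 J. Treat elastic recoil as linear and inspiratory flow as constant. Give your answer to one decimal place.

Per-breath work = Vt × [½(Pplat−PEEP) + (PIP−Pplat)] = 0.535 × [0.5×13.7 + 12.3] = 0.535 × 19.15 = 10.245 L·cmH2O.
Power = 18 × 10.245 = 184.41 L·cmH2O/min.
× 0.098 J/(L·cmH2O) → 18.072 J/min.

18.1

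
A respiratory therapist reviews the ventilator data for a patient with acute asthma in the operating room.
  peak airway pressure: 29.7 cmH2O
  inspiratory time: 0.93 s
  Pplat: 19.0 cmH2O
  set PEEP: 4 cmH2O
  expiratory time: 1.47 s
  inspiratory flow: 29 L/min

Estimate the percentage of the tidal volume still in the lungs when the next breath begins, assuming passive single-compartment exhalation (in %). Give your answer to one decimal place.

Flow: 29 L/min ÷ 60 = 0.4833 L/s.
Vt = flow × Ti = 0.4833 L/s × 0.93 s × 1000 mL/L = 449.47 mL.
R = (PIP − Pplat)/V̇ = (29.7 − 19.0) / 0.4833 = 10.7/0.4833 = 22.139 cmH2O·s/L.
C = Vt/(Pplat − PEEP) = 449.47 / (19.0 − 4) = 449.47/15.0 = 29.965 mL/cmH2O.
τ = R × C = 22.139 × 0.02997 L/cmH2O = 0.6635 s.
Fraction remaining at end-expiration = e^(−Te/τ) = e^(−1.47/0.6635) = 0.1091 → 10.91%.

10.9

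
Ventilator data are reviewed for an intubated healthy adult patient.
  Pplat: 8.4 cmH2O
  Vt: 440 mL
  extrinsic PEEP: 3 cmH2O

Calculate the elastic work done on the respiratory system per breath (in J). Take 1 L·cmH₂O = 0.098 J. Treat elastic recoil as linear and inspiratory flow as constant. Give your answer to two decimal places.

Elastic work ≈ ½ × (Pplat − PEEP) × Vt = 0.5 × (8.4 − 3) × 0.440 L = 0.5 × 5.4 × 0.440 = 1.188 L·cmH2O.
× 0.098 J/(L·cmH2O) → 0.1164 J.

0.12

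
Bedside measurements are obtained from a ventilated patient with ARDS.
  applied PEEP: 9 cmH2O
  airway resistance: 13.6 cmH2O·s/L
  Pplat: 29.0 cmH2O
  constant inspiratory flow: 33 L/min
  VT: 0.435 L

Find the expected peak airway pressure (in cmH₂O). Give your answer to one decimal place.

36.5

Flow: 33 L/min ÷ 60 = 0.55 L/s.
PIP = Pplat + Raw × flow = 29.0 + 13.6 × 0.55 = 29.0 + 7.48 = 36.48 cmH2O.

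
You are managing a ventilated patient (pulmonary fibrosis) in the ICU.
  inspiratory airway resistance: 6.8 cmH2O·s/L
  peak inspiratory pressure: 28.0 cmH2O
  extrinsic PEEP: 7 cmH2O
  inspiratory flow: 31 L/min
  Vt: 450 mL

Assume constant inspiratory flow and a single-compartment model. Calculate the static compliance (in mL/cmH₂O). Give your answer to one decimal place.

Flow: 31 L/min ÷ 60 = 0.5167 L/s.
Equation of motion (constant flow): PIP = Vt/C + R·V̇ + PEEP.
Vt/C = PIP − R·V̇ − PEEP = 28.0 − 6.8×0.5167 − 7 = 28.0 − 3.514 − 7 = 17.486 cmH2O.
C = Vt / 17.486 = 450 / 17.486 = 25.735 mL/cmH2O.

25.7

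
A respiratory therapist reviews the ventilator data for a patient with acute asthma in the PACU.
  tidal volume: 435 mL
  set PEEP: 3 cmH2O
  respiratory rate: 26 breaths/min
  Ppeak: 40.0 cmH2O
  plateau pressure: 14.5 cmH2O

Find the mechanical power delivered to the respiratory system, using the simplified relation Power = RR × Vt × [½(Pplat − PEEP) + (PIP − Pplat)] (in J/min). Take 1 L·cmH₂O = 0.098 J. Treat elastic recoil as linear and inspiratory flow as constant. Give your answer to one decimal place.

Per-breath work = Vt × [½(Pplat−PEEP) + (PIP−Pplat)] = 0.435 × [0.5×11.5 + 25.5] = 0.435 × 31.25 = 13.594 L·cmH2O.
Power = 26 × 13.594 = 353.44 L·cmH2O/min.
× 0.098 J/(L·cmH2O) → 34.637 J/min.

34.6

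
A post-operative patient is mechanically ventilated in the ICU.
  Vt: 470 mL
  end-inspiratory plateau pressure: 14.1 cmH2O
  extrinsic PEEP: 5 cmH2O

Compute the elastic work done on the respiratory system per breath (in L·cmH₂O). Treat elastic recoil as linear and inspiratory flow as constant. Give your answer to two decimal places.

2.14

Elastic work ≈ ½ × (Pplat − PEEP) × Vt = 0.5 × (14.1 − 5) × 0.470 L = 0.5 × 9.1 × 0.470 = 2.139 L·cmH2O.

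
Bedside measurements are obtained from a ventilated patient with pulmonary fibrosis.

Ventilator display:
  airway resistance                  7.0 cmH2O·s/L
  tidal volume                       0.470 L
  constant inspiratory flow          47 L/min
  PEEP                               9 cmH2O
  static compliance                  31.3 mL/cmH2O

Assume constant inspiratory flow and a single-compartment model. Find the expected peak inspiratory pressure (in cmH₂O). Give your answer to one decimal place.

29.5

Flow: 47 L/min ÷ 60 = 0.7833 L/s.
Equation of motion (constant flow): PIP = Vt/C + R·V̇ + PEEP.
PIP = 470/31.3 + 7.0×0.7833 + 9 = 15.016 + 5.483 + 9 = 29.499 cmH2O.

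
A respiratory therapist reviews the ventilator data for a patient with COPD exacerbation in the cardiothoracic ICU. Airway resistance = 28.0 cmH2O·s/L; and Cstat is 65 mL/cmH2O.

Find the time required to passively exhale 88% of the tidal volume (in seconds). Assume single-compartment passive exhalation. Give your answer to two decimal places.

τ = R × C = 28.0 × 65 mL/cmH2O = 28.0 × 0.065 L/cmH2O = 1.82 s.
Exhaled fraction f = 1 − e^(−t/τ) → t = −τ·ln(1 − f) = −1.82·ln(0.12) = 3.859 s.

3.86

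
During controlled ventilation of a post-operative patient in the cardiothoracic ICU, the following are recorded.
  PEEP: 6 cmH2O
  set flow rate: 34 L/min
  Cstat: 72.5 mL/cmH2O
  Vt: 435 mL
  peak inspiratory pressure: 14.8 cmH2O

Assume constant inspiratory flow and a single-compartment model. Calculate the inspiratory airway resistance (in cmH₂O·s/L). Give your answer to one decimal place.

4.9

Flow: 34 L/min ÷ 60 = 0.5667 L/s.
Equation of motion (constant flow): PIP = Vt/C + R·V̇ + PEEP.
R·V̇ = PIP − Vt/C − PEEP = 14.8 − 435/72.5 − 6 = 14.8 − 6.0 − 6 = 2.8 cmH2O.
R = 2.8 / 0.5667 = 4.941 cmH2O·s/L.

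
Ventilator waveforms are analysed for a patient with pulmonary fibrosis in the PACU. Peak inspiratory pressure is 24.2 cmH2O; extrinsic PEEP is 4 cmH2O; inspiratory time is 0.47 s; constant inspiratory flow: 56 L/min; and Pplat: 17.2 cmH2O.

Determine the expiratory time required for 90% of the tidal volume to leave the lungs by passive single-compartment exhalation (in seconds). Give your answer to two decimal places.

0.57

Flow: 56 L/min ÷ 60 = 0.9333 L/s.
Vt = flow × Ti = 0.9333 L/s × 0.47 s × 1000 mL/L = 438.65 mL.
R = (PIP − Pplat)/V̇ = (24.2 − 17.2) / 0.9333 = 7.0/0.9333 = 7.5 cmH2O·s/L.
C = Vt/(Pplat − PEEP) = 438.65 / (17.2 − 4) = 438.65/13.2 = 33.231 mL/cmH2O.
τ = R × C = 7.5 × 0.03323 L/cmH2O = 0.2492 s.
t = −τ·ln(1 − 0.90) = −0.2492·ln(0.1) = 0.5738 s.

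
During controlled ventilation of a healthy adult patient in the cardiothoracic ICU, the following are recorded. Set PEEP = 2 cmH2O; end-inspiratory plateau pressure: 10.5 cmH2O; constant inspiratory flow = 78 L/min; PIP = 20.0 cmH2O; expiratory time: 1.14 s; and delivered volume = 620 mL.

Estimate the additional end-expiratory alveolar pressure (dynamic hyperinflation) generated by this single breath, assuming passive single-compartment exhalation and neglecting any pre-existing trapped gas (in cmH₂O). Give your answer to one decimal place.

1.0

Flow: 78 L/min ÷ 60 = 1.3 L/s.
R = (PIP − Pplat)/V̇ = (20.0 − 10.5) / 1.3 = 9.5/1.3 = 7.308 cmH2O·s/L.
C = Vt/(Pplat − PEEP) = 620.0 / (10.5 − 2) = 620.0/8.5 = 72.941 mL/cmH2O.
τ = R × C = 7.308 × 0.07294 L/cmH2O = 0.533 s.
Fraction remaining = e^(−Te/τ) = e^(−1.14/0.533) = 0.1178; trapped volume = 620.0 × 0.1178 = 73.036 mL.
Additional alveolar pressure from trapping ≈ V_trapped / C = 73.036 / 72.941 = 1.001 cmH2O.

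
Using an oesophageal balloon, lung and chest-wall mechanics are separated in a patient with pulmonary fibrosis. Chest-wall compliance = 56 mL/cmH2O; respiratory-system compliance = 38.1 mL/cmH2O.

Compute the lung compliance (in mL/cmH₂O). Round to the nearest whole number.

119

1/CL = 1/Crs − 1/Ccw.
1/CL = 1/38.1 − 1/56 = 0.00839.
CL = 119.19 mL/cmH2O.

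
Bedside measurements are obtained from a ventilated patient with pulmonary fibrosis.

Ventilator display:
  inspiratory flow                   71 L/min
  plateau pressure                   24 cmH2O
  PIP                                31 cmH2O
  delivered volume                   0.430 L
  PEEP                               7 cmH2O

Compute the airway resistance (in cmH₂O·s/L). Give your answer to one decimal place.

5.9

Flow: 71 L/min ÷ 60 = 1.1833 L/s.
Raw = (PIP − Pplat) / flow = (31 − 24) / 1.1833 = 7.0 / 1.1833 = 5.916 cmH2O·s/L.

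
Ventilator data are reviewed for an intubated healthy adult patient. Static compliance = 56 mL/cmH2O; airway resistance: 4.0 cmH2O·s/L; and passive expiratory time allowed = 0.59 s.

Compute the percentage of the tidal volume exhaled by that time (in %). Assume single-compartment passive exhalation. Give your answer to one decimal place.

τ = R × C = 4.0 × 56 mL/cmH2O = 4.0 × 0.056 L/cmH2O = 0.224 s.
Passive exhalation: V(t)/V₀ = e^(−t/τ) = e^(−0.59/0.224) = 0.0718.
Fraction exhaled = 1 − 0.0718 = 0.9282 → 92.82%.

92.8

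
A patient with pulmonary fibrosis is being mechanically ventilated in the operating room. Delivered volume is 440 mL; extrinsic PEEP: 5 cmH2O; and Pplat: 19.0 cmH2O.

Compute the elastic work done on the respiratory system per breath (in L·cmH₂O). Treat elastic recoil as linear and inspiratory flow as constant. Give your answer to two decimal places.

3.08

Elastic work ≈ ½ × (Pplat − PEEP) × Vt = 0.5 × (19.0 − 5) × 0.440 L = 0.5 × 14.0 × 0.440 = 3.08 L·cmH2O.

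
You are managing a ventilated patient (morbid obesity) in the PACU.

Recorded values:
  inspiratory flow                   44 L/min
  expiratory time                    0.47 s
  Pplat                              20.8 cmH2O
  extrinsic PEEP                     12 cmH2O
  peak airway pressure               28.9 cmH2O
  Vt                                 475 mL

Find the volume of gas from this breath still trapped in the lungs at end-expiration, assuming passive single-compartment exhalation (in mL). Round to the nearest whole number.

216

Flow: 44 L/min ÷ 60 = 0.7333 L/s.
R = (PIP − Pplat)/V̇ = (28.9 − 20.8) / 0.7333 = 8.1/0.7333 = 11.046 cmH2O·s/L.
C = Vt/(Pplat − PEEP) = 475.0 / (20.8 − 12) = 475.0/8.8 = 53.977 mL/cmH2O.
τ = R × C = 11.046 × 0.05398 L/cmH2O = 0.5963 s.
Fraction remaining = e^(−Te/τ) = e^(−0.47/0.5963) = 0.4547.
Trapped volume = 475.0 × 0.4547 = 215.98 mL.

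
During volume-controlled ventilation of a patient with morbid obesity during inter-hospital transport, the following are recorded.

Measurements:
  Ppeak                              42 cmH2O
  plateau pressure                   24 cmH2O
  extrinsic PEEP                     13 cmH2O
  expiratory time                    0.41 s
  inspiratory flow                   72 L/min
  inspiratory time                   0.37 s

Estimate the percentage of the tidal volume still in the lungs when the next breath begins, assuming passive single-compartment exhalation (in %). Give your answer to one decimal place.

50.8

Flow: 72 L/min ÷ 60 = 1.2 L/s.
Vt = flow × Ti = 1.2 L/s × 0.37 s × 1000 mL/L = 444.0 mL.
R = (PIP − Pplat)/V̇ = (42 − 24) / 1.2 = 18.0/1.2 = 15.0 cmH2O·s/L.
C = Vt/(Pplat − PEEP) = 444.0 / (24 − 13) = 444.0/11.0 = 40.364 mL/cmH2O.
τ = R × C = 15.0 × 0.04036 L/cmH2O = 0.6054 s.
Fraction remaining at end-expiration = e^(−Te/τ) = e^(−0.41/0.6054) = 0.508 → 50.8%.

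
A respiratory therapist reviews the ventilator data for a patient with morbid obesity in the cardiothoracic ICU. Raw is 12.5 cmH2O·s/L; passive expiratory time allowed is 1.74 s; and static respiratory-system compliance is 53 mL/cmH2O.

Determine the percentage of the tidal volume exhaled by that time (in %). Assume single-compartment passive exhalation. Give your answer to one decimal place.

τ = R × C = 12.5 × 53 mL/cmH2O = 12.5 × 0.053 L/cmH2O = 0.6625 s.
Passive exhalation: V(t)/V₀ = e^(−t/τ) = e^(−1.74/0.6625) = 0.07234.
Fraction exhaled = 1 − 0.07234 = 0.9277 → 92.77%.

92.8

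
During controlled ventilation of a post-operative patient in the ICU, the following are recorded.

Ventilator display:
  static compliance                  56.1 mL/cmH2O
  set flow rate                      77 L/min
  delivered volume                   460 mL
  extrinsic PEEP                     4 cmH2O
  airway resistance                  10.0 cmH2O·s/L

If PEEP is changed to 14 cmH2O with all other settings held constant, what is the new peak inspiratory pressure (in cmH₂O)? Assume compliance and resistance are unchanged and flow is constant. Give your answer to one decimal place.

Flow: 77 L/min ÷ 60 = 1.2833 L/s.
PIP = Vt/C + R·V̇ + PEEP (constant-flow equation of motion).
Only the baseline term changes: ΔPIP = ΔPEEP = 14 − 4 = 10.0 cmH2O.
Original PIP = 460/56.1 + 10.0×1.2833 + 4 = 25.033 cmH2O; new PIP = 25.033 + (10.0) = 35.033 cmH2O.

35.0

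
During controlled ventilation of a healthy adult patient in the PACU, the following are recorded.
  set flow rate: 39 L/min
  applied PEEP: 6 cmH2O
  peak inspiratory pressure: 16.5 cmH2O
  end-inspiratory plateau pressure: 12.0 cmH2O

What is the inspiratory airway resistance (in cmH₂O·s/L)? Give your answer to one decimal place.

Flow: 39 L/min ÷ 60 = 0.65 L/s.
Raw = (PIP − Pplat) / flow = (16.5 − 12.0) / 0.65 = 4.5 / 0.65 = 6.923 cmH2O·s/L.

6.9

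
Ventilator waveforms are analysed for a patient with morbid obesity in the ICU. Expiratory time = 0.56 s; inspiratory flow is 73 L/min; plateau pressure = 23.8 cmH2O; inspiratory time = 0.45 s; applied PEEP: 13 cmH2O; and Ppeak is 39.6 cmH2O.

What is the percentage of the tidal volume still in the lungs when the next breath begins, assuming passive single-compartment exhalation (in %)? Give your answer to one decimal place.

42.7

Flow: 73 L/min ÷ 60 = 1.2167 L/s.
Vt = flow × Ti = 1.2167 L/s × 0.45 s × 1000 mL/L = 547.52 mL.
R = (PIP − Pplat)/V̇ = (39.6 − 23.8) / 1.2167 = 15.8/1.2167 = 12.986 cmH2O·s/L.
C = Vt/(Pplat − PEEP) = 547.52 / (23.8 − 13) = 547.52/10.8 = 50.696 mL/cmH2O.
τ = R × C = 12.986 × 0.0507 L/cmH2O = 0.6584 s.
Fraction remaining at end-expiration = e^(−Te/τ) = e^(−0.56/0.6584) = 0.4272 → 42.72%.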